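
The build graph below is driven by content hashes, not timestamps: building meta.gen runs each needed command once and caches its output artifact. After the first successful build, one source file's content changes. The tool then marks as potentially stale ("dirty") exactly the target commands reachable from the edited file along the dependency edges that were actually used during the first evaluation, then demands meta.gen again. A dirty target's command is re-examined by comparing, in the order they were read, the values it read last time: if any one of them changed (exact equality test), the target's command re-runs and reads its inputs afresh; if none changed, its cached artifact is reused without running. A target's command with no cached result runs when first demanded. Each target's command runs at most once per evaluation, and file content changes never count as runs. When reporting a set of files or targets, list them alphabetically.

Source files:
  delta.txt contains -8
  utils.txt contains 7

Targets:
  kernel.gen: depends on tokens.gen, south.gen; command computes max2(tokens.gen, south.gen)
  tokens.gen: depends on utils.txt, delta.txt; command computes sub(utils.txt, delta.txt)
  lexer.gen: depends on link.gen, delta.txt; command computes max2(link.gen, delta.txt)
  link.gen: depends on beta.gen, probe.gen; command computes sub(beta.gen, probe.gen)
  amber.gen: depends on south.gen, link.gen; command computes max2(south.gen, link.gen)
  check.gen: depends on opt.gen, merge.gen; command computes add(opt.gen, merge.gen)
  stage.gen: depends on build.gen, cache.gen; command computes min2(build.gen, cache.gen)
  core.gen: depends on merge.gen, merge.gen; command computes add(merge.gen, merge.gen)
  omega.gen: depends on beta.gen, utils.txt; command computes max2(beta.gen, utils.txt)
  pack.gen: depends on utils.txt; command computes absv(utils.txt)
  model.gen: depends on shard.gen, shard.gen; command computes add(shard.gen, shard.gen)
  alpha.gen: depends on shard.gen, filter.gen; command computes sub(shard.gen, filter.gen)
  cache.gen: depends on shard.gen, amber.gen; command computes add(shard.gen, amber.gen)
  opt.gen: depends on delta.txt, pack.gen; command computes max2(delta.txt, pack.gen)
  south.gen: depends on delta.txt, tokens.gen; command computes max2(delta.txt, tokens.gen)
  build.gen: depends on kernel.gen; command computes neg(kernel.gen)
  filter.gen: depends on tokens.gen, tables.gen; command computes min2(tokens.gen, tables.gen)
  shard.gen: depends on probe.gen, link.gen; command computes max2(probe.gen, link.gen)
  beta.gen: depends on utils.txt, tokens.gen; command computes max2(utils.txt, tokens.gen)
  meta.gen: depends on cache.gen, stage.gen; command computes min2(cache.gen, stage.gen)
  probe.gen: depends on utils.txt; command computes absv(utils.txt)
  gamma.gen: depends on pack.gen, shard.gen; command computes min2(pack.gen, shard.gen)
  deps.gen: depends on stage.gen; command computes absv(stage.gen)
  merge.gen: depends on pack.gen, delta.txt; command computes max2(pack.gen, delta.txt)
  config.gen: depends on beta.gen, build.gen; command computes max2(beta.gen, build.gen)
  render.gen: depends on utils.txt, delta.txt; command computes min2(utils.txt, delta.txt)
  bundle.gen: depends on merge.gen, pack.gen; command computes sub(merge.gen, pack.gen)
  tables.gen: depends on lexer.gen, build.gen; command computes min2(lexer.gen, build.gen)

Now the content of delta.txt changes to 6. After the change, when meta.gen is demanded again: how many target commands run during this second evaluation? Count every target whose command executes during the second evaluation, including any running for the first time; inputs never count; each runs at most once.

Run set: amber.gen, beta.gen, build.gen, cache.gen, kernel.gen, link.gen, meta.gen, shard.gen, south.gen, stage.gen, tokens.gen (11 run).

Initial pass — values computed on the first demand:
  probe.gen = absv(7) = 7
  tokens.gen = sub(7, -8) = 15
  beta.gen = max2(7, 15) = 15
  link.gen = sub(15, 7) = 8
  shard.gen = max2(7, 8) = 8
  south.gen = max2(-8, 15) = 15
  amber.gen = max2(15, 8) = 15
  cache.gen = add(8, 15) = 23
  kernel.gen = max2(15, 15) = 15
  build.gen = neg(15) = -15
  stage.gen = min2(-15, 23) = -15
  meta.gen = min2(23, -15) = -15

Second demand — change propagation:
  tokens.gen: re-runs because delta.txt -8->6; new result 1.
  beta.gen: re-runs because tokens.gen 15->1; new result 7.
  link.gen: re-runs because beta.gen 15->7; new result 0.
  shard.gen: re-runs because link.gen 8->0; new result 7.
  south.gen: re-runs because delta.txt -8->6; tokens.gen 15->1; new result 6.
  amber.gen: re-runs because south.gen 15->6; link.gen 8->0; new result 6.
  cache.gen: re-runs because shard.gen 8->7; amber.gen 15->6; new result 13.
  kernel.gen: re-runs because tokens.gen 15->1; south.gen 15->6; new result 6.
  build.gen: re-runs because kernel.gen 15->6; new result -6.
  stage.gen: re-runs because build.gen -15->-6; cache.gen 23->13; new result -6.
  meta.gen: re-runs because cache.gen 23->13; stage.gen -15->-6; new result -6.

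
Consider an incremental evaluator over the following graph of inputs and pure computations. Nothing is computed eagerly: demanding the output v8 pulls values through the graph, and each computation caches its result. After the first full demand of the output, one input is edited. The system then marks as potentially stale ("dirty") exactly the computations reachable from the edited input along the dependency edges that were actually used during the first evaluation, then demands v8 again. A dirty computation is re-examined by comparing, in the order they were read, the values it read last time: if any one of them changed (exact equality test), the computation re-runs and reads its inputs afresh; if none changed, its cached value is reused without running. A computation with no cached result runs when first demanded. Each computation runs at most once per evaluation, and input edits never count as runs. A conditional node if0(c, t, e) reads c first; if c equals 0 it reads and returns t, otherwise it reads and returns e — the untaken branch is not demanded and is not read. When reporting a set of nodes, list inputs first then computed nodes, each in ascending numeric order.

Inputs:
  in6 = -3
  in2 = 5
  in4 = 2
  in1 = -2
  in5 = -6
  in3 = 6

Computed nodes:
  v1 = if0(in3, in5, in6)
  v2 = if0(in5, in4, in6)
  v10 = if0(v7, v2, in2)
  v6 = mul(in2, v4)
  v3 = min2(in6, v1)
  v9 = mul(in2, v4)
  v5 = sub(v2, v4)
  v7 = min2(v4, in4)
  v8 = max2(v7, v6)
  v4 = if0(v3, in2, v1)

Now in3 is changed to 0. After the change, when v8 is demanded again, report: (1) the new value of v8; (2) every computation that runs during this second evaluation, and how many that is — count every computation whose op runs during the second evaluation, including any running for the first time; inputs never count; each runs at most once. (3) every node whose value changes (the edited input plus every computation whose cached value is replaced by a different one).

v8 now evaluates to -6.
Run set: v1, v3, v4, v6, v7, v8 (6 run).
Changed values: in3, v1, v3, v4, v6, v7, v8.

Initial pass — values computed on the first demand:
  v1 = if0(in3=6 -> else branch in6) = -3
  v3 = min2(-3, -3) = -3
  v4 = if0(v3=-3 -> else branch v1) = -3
  v6 = mul(5, -3) = -15
  v7 = min2(-3, 2) = -3
  v8 = max2(-3, -15) = -3

Second demand — change propagation:
  v1: re-runs because in3 6->0; new result -6.
  v3: re-runs because v1 -3->-6; new result -6.
  v4: re-runs because v3 -3->-6; v1 -3->-6; new result -6.
  v6: re-runs because v4 -3->-6; new result -30.
  v7: re-runs because v4 -3->-6; new result -6.
  v8: re-runs because v7 -3->-6; v6 -15->-30; new result -6.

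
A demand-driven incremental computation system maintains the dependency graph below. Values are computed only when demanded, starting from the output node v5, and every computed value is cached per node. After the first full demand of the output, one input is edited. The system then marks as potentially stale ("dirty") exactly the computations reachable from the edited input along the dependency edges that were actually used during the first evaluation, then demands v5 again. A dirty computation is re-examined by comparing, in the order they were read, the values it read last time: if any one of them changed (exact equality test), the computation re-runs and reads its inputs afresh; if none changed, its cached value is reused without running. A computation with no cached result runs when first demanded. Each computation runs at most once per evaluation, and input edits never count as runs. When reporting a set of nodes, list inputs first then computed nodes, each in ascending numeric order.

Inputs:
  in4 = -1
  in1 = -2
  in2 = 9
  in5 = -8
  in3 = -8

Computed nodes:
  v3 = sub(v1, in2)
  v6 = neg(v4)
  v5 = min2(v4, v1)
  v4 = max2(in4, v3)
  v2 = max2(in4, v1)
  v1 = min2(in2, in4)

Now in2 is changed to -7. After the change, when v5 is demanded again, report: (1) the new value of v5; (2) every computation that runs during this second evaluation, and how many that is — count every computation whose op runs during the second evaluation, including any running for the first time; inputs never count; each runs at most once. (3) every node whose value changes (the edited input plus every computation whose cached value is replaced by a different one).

First evaluation (everything demanded from the output):
  v1 = min2(9, -1) = -1
  v3 = sub(-1, 9) = -10
  v4 = max2(-1, -10) = -1
  v5 = min2(-1, -1) = -1

Propagation after the edit:
  v1: runs — in2 9->-7; result -7.
  v3: runs — v1 -1->-7; in2 9->-7; result 0.
  v4: runs — v3 -10->0; result 0.
  v5: runs — v4 -1->0; v1 -1->-7; result -7.

New value of v5: -7.
Computations that run: v1, v3, v4, v5 — 4 in total.
Values that change: in2, v1, v3, v4, v5.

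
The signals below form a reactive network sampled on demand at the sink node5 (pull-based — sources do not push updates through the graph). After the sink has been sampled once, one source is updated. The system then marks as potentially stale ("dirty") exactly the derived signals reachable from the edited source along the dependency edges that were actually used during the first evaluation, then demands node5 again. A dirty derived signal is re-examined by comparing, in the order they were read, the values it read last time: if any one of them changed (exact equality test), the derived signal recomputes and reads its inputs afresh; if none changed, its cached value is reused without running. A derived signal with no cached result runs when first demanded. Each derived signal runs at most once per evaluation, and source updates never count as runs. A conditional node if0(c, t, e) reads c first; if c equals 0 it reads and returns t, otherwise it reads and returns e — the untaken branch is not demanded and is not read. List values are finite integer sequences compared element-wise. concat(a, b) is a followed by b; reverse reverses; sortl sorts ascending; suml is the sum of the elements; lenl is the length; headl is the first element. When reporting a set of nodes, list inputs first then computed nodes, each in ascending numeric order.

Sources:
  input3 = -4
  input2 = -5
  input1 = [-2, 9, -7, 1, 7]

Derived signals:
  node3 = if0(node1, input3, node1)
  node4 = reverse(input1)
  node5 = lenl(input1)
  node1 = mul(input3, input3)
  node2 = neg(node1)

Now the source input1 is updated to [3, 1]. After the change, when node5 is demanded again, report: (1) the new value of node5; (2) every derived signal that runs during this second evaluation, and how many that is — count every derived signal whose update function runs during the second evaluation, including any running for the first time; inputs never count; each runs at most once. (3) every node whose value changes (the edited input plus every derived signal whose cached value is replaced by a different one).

node5 now evaluates to 2.
Run set: node5 (1 run).
Changed values: input1, node5.

Initial pass — values computed on the first demand:
  node5 = lenl([-2, 9, -7, 1, 7]) = 5

Second demand — change propagation:
  node5: re-runs because input1 [-2, 9, -7, 1, 7]->[3, 1]; new result 2.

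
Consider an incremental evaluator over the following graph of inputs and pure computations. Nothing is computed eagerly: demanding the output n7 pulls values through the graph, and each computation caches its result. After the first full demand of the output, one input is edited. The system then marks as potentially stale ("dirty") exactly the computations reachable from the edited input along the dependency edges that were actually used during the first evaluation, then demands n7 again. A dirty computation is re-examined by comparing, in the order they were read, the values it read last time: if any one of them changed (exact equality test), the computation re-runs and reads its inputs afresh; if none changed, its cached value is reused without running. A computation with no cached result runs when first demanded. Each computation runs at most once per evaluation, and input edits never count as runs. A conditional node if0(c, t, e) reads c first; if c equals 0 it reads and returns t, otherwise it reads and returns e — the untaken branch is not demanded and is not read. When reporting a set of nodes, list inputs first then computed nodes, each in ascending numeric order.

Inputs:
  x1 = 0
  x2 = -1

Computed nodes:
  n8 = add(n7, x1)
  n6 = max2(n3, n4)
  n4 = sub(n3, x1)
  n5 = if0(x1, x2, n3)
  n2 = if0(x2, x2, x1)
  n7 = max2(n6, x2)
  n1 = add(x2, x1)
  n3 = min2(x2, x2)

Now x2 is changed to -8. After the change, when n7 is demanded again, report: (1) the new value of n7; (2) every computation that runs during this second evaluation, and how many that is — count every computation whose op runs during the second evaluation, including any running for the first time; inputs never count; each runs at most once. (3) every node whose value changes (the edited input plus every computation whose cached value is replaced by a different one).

n7 now evaluates to -8.
Run set: n3, n4, n6, n7 (4 run).
Changed values: x2, n3, n4, n6, n7.

Initial pass — values computed on the first demand:
  n3 = min2(-1, -1) = -1
  n4 = sub(-1, 0) = -1
  n6 = max2(-1, -1) = -1
  n7 = max2(-1, -1) = -1

Second demand — change propagation:
  n3: re-runs because x2 -1->-8; x2 -1->-8; new result -8.
  n4: re-runs because n3 -1->-8; new result -8.
  n6: re-runs because n3 -1->-8; n4 -1->-8; new result -8.
  n7: re-runs because n6 -1->-8; x2 -1->-8; new result -8.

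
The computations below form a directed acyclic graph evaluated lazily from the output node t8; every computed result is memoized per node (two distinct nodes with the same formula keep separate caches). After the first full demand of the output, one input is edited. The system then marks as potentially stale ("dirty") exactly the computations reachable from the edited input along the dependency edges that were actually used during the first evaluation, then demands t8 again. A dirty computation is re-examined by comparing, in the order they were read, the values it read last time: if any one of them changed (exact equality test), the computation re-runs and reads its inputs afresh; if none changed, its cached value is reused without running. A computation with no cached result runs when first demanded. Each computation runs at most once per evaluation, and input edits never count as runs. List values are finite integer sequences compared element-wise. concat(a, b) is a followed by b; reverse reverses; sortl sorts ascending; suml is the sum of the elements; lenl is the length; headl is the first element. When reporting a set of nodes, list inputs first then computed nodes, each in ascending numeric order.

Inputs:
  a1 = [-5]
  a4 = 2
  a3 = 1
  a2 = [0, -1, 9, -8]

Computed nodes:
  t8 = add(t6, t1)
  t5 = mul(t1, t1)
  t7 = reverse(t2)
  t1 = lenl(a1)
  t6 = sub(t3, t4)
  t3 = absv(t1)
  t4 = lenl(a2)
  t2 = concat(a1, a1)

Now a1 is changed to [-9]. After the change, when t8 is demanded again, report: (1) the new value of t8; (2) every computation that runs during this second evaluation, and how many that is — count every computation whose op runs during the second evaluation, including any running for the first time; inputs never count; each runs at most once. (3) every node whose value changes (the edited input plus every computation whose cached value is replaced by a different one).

Demanding t8 again yields -2.
1 computations run: t1.
The nodes whose values change: a1.
Note the absorption at t1: it re-runs yet its value is the same, leaving the output's value untouched.

First demand of the output computes:
  t1 = lenl([-5]) = 1
  t3 = absv(1) = 1
  t4 = lenl([0, -1, 9, -8]) = 4
  t6 = sub(1, 4) = -3
  t8 = add(-3, 1) = -2

After the edit, cleaning proceeds:
  t1: a read changed (a1 [-5]->[-9]) — executes, giving 1 — identical to its old value.
  t3: dirty, but its reads are unchanged (t1 unchanged); cached 1 stands.
  t6: dirty, but its reads are unchanged (t3 unchanged, t4 unchanged); cached -3 stands.
  t8: dirty, but its reads are unchanged (t6 unchanged, t1 unchanged); cached -2 stands.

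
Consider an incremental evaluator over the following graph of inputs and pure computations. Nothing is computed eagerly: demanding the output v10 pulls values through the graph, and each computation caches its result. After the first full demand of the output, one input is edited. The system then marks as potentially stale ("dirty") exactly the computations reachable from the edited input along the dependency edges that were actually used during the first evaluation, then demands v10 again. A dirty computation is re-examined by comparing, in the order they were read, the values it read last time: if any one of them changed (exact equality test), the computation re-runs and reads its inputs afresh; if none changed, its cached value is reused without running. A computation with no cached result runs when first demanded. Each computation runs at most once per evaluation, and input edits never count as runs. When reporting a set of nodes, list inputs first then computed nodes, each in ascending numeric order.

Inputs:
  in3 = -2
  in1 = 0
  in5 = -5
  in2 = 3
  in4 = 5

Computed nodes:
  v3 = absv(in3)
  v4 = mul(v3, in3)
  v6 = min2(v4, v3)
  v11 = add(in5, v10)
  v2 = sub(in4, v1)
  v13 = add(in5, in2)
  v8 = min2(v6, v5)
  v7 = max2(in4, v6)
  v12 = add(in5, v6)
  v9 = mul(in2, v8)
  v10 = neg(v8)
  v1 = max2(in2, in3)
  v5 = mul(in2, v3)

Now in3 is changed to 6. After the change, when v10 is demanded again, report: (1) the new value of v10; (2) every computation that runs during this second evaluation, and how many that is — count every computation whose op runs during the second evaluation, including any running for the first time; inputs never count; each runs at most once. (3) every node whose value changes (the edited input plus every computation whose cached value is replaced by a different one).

v10 now evaluates to -6.
Run set: v3, v4, v5, v6, v8, v10 (6 run).
Changed values: in3, v3, v4, v5, v6, v8, v10.

Initial pass — values computed on the first demand:
  v3 = absv(-2) = 2
  v4 = mul(2, -2) = -4
  v5 = mul(3, 2) = 6
  v6 = min2(-4, 2) = -4
  v8 = min2(-4, 6) = -4
  v10 = neg(-4) = 4

Second demand — change propagation:
  v3: re-runs because in3 -2->6; new result 6.
  v4: re-runs because v3 2->6; in3 -2->6; new result 36.
  v5: re-runs because v3 2->6; new result 18.
  v6: re-runs because v4 -4->36; v3 2->6; new result 6.
  v8: re-runs because v6 -4->6; v5 6->18; new result 6.
  v10: re-runs because v8 -4->6; new result -6.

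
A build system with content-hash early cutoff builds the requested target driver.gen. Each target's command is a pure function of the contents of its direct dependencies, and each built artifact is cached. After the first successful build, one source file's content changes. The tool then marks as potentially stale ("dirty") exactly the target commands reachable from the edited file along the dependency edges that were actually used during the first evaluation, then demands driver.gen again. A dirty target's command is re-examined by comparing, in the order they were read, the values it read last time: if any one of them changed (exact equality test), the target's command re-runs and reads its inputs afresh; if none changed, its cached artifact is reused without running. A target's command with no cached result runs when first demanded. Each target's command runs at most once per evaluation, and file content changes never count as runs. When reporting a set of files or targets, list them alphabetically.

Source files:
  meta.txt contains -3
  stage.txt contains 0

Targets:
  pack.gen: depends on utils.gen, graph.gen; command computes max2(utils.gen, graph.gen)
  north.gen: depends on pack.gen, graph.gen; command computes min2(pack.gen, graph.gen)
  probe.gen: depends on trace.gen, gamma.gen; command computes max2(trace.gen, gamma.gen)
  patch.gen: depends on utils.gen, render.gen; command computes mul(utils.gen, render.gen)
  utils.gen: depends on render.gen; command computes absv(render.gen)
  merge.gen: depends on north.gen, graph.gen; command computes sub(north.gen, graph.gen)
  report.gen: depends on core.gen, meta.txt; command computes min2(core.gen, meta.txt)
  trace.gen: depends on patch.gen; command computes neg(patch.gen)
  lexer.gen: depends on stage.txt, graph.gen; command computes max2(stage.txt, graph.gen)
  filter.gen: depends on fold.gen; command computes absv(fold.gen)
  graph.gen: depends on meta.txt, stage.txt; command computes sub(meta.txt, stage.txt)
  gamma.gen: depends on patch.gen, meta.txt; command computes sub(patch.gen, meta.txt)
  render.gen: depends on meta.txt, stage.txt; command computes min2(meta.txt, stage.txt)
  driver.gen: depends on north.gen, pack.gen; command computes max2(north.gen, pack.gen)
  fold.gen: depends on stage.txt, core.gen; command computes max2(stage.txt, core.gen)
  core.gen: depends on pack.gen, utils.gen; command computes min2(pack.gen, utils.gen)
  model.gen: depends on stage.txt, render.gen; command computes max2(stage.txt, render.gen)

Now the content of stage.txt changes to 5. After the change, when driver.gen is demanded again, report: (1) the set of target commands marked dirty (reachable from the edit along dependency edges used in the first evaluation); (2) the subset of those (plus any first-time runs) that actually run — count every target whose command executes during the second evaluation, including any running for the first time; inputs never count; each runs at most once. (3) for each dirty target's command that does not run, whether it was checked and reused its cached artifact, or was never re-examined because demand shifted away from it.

Marked dirty: driver.gen, graph.gen, north.gen, pack.gen, render.gen, utils.gen.
Target commands that run: driver.gen, graph.gen, north.gen, pack.gen, render.gen — 5 in total.
Checked but reused from cache: utils.gen.
Key observation: the cutoff stops propagation at utils.gen — its inputs' values are unchanged, so it reuses its cache.

First evaluation (everything demanded from the output):
  graph.gen = sub(-3, 0) = -3
  render.gen = min2(-3, 0) = -3
  utils.gen = absv(-3) = 3
  pack.gen = max2(3, -3) = 3
  north.gen = min2(3, -3) = -3
  driver.gen = max2(-3, 3) = 3

Propagation after the edit:
  graph.gen: runs — stage.txt 0->5; result -8.
  render.gen: runs — stage.txt 0->5; result -3 (same value as before).
  utils.gen: checked — values it read are unchanged (render.gen unchanged); reused cached 3 without running.
  pack.gen: runs — graph.gen -3->-8; result 3 (same value as before).
  north.gen: runs — graph.gen -3->-8; result -8.
  driver.gen: runs — north.gen -3->-8; result 3 (same value as before).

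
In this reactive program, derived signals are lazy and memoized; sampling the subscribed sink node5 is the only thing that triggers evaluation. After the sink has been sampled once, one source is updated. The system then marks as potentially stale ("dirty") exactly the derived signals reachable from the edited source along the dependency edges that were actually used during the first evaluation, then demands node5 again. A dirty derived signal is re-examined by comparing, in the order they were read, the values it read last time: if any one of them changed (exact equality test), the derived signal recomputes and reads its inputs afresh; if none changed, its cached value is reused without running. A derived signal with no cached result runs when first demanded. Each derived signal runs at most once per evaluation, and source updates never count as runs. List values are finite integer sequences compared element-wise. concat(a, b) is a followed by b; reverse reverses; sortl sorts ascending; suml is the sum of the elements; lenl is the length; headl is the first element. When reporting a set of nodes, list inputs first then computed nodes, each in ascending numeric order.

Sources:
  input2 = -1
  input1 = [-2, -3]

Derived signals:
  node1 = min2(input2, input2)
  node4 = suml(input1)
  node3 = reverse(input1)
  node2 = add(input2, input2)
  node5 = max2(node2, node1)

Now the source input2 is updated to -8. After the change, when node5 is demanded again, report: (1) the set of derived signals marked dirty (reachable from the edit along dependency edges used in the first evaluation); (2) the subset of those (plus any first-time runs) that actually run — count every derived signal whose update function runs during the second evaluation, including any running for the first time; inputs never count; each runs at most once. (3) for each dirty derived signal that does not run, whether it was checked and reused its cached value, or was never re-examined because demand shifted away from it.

First demand of the output computes:
  node1 = min2(-1, -1) = -1
  node2 = add(-1, -1) = -2
  node5 = max2(-2, -1) = -1

After the edit, cleaning proceeds:
  node1: a read changed (input2 -1->-8; input2 -1->-8) — executes, giving -8.
  node2: a read changed (input2 -1->-8; input2 -1->-8) — executes, giving -16.
  node5: a read changed (node2 -2->-16; node1 -1->-8) — executes, giving -8.

The edit dirties: node1, node2, node5.
3 derived signals run: node1, node2, node5.
No dirty derived signal escaped a run.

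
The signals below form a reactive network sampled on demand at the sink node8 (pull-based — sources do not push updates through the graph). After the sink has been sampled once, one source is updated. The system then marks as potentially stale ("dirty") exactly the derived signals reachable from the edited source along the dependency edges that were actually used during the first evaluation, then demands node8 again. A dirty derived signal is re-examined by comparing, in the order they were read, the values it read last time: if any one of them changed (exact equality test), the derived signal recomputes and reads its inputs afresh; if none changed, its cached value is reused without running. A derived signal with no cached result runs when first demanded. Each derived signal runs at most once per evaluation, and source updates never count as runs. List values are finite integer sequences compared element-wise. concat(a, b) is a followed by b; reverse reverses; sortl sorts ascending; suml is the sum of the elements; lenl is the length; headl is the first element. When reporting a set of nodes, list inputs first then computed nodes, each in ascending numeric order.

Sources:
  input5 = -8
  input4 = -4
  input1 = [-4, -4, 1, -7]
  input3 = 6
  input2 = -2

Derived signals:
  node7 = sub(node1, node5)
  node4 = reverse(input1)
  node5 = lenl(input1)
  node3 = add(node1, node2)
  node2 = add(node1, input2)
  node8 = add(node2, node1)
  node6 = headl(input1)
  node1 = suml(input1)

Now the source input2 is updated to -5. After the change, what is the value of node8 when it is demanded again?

node8 now evaluates to -33.

Initial pass — values computed on the first demand:
  node1 = suml([-4, -4, 1, -7]) = -14
  node2 = add(-14, -2) = -16
  node8 = add(-16, -14) = -30

Second demand — change propagation:
  node2: re-runs because input2 -2->-5; new result -19.
  node8: re-runs because node2 -16->-19; new result -33.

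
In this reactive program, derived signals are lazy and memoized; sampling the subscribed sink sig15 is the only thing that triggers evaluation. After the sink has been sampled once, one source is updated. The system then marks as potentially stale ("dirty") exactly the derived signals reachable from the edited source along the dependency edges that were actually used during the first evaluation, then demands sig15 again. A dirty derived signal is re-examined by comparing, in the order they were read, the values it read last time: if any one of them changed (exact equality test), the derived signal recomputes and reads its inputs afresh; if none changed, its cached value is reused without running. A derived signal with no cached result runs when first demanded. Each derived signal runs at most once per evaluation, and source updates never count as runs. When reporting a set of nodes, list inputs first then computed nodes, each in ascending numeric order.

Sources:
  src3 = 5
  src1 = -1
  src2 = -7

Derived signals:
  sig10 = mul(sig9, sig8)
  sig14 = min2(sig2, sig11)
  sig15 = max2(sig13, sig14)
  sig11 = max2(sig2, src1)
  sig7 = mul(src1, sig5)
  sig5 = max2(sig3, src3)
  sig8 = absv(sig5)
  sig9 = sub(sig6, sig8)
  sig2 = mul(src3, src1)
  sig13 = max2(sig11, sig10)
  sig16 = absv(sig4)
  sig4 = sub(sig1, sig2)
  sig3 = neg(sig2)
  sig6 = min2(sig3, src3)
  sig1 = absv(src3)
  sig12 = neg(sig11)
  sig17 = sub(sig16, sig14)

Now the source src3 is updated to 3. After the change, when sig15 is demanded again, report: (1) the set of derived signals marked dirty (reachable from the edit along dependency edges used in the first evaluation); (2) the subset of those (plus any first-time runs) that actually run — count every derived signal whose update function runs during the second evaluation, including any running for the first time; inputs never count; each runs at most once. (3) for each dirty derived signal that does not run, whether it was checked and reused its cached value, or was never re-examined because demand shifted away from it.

The edit dirties: sig2, sig3, sig5, sig6, sig8, sig9, sig10, sig11, sig13, sig14, sig15.
10 derived signals run: sig2, sig3, sig5, sig6, sig8, sig9, sig10, sig11, sig14, sig15.
Cache hits after checking: sig13.
Note where the cutoff bites: sig13 is checked, finds nothing changed, and keeps its cache.

First demand of the output computes:
  sig2 = mul(5, -1) = -5
  sig3 = neg(-5) = 5
  sig5 = max2(5, 5) = 5
  sig6 = min2(5, 5) = 5
  sig8 = absv(5) = 5
  sig9 = sub(5, 5) = 0
  sig10 = mul(0, 5) = 0
  sig11 = max2(-5, -1) = -1
  sig13 = max2(-1, 0) = 0
  sig14 = min2(-5, -1) = -5
  sig15 = max2(0, -5) = 0

After the edit, cleaning proceeds:
  sig2: a read changed (src3 5->3) — executes, giving -3.
  sig3: a read changed (sig2 -5->-3) — executes, giving 3.
  sig5: a read changed (sig3 5->3; src3 5->3) — executes, giving 3.
  sig6: a read changed (sig3 5->3; src3 5->3) — executes, giving 3.
  sig8: a read changed (sig5 5->3) — executes, giving 3.
  sig9: a read changed (sig6 5->3; sig8 5->3) — executes, giving 0 — identical to its old value.
  sig10: a read changed (sig8 5->3) — executes, giving 0 — identical to its old value.
  sig11: a read changed (sig2 -5->-3) — executes, giving -1 — identical to its old value.
  sig13: dirty, but its reads are unchanged (sig11 unchanged, sig10 unchanged); cached 0 stands.
  sig14: a read changed (sig2 -5->-3) — executes, giving -3.
  sig15: a read changed (sig14 -5->-3) — executes, giving 0 — identical to its old value.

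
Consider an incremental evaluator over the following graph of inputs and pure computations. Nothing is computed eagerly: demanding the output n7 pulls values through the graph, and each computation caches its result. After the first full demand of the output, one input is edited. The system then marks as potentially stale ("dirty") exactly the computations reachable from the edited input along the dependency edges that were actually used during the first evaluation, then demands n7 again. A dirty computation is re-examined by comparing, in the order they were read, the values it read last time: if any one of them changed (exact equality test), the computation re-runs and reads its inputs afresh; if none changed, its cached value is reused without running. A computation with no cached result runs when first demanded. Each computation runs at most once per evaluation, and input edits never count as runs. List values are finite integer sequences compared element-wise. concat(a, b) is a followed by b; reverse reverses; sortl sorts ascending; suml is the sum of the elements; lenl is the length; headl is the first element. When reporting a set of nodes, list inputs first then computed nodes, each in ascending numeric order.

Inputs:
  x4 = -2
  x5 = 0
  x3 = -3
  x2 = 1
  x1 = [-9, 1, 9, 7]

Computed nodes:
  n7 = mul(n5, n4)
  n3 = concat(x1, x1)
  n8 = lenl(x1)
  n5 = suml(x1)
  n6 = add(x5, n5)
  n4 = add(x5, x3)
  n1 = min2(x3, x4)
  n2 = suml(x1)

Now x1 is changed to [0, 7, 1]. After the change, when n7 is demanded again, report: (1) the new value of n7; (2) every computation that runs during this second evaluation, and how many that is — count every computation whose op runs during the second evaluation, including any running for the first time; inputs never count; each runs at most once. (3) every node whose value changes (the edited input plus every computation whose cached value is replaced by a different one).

Initial pass — values computed on the first demand:
  n4 = add(0, -3) = -3
  n5 = suml([-9, 1, 9, 7]) = 8
  n7 = mul(8, -3) = -24

Second demand — change propagation:
  n5: re-runs because x1 [-9, 1, 9, 7]->[0, 7, 1]; new result 8 (unchanged).
  n7: re-examined; everything it read last time is the same (n5 unchanged, n4 unchanged) — cache -24 kept, no run.

The important point: n5 recomputes to an identical value, and the output ends up unchanged.

n7 now evaluates to -24.
Run set: n5 (1 run).
Changed values: x1.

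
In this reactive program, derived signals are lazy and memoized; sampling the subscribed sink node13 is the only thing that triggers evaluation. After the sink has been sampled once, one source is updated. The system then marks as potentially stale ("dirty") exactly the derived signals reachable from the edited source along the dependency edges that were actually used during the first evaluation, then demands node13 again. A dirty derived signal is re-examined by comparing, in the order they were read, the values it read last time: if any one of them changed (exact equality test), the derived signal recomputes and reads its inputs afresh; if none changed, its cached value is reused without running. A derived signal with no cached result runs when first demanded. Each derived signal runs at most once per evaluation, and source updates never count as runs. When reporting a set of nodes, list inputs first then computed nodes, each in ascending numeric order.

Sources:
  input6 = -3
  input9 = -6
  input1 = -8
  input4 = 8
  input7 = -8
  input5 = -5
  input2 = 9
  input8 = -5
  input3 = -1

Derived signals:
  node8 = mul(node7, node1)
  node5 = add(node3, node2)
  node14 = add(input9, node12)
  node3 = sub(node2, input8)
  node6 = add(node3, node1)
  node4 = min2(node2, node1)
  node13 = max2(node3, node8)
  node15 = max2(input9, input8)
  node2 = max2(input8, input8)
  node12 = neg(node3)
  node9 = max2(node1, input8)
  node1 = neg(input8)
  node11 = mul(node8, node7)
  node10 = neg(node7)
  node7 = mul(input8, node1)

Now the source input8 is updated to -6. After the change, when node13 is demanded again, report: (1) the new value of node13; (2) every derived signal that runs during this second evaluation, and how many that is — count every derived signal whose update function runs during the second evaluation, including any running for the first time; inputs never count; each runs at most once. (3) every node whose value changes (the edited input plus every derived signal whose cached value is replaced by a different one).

First demand of the output computes:
  node1 = neg(-5) = 5
  node2 = max2(-5, -5) = -5
  node3 = sub(-5, -5) = 0
  node7 = mul(-5, 5) = -25
  node8 = mul(-25, 5) = -125
  node13 = max2(0, -125) = 0

After the edit, cleaning proceeds:
  node1: a read changed (input8 -5->-6) — executes, giving 6.
  node2: a read changed (input8 -5->-6; input8 -5->-6) — executes, giving -6.
  node3: a read changed (node2 -5->-6; input8 -5->-6) — executes, giving 0 — identical to its old value.
  node7: a read changed (input8 -5->-6; node1 5->6) — executes, giving -36.
  node8: a read changed (node7 -25->-36; node1 5->6) — executes, giving -216.
  node13: a read changed (node8 -125->-216) — executes, giving 0 — identical to its old value.

Demanding node13 again yields 0.
6 derived signals run: node1, node2, node3, node7, node8, node13.
The nodes whose values change: input8, node1, node2, node7, node8.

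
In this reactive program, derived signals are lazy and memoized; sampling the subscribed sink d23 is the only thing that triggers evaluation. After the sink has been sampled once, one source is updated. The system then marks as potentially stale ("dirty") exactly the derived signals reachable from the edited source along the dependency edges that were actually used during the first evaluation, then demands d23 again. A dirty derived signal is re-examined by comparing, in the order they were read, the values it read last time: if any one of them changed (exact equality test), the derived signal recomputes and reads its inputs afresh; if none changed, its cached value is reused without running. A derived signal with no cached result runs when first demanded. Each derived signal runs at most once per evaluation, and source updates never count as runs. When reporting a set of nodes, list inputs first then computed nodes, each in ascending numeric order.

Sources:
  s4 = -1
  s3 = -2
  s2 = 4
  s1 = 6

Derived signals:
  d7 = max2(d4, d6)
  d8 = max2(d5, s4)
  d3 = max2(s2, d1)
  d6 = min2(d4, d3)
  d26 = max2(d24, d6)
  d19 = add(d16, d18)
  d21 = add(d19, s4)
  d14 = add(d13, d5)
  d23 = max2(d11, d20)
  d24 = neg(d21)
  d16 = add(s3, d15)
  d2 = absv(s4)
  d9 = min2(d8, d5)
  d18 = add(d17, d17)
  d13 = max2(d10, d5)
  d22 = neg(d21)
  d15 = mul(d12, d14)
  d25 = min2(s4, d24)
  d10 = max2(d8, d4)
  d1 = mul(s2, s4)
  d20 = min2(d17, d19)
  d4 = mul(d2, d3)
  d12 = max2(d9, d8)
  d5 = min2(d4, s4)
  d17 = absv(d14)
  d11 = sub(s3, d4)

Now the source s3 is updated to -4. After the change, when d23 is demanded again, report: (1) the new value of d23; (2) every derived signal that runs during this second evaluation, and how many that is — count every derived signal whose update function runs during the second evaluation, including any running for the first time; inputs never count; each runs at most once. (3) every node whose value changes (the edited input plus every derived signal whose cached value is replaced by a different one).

Demanding d23 again yields -1.
5 derived signals run: d11, d16, d19, d20, d23.
The nodes whose values change: s3, d11, d16, d19, d20, d23.

First demand of the output computes:
  d1 = mul(4, -1) = -4
  d2 = absv(-1) = 1
  d3 = max2(4, -4) = 4
  d4 = mul(1, 4) = 4
  d5 = min2(4, -1) = -1
  d8 = max2(-1, -1) = -1
  d9 = min2(-1, -1) = -1
  d10 = max2(-1, 4) = 4
  d11 = sub(-2, 4) = -6
  d12 = max2(-1, -1) = -1
  d13 = max2(4, -1) = 4
  d14 = add(4, -1) = 3
  d15 = mul(-1, 3) = -3
  d16 = add(-2, -3) = -5
  d17 = absv(3) = 3
  d18 = add(3, 3) = 6
  d19 = add(-5, 6) = 1
  d20 = min2(3, 1) = 1
  d23 = max2(-6, 1) = 1

After the edit, cleaning proceeds:
  d11: a read changed (s3 -2->-4) — executes, giving -8.
  d16: a read changed (s3 -2->-4) — executes, giving -7.
  d19: a read changed (d16 -5->-7) — executes, giving -1.
  d20: a read changed (d19 1->-1) — executes, giving -1.
  d23: a read changed (d11 -6->-8; d20 1->-1) — executes, giving -1.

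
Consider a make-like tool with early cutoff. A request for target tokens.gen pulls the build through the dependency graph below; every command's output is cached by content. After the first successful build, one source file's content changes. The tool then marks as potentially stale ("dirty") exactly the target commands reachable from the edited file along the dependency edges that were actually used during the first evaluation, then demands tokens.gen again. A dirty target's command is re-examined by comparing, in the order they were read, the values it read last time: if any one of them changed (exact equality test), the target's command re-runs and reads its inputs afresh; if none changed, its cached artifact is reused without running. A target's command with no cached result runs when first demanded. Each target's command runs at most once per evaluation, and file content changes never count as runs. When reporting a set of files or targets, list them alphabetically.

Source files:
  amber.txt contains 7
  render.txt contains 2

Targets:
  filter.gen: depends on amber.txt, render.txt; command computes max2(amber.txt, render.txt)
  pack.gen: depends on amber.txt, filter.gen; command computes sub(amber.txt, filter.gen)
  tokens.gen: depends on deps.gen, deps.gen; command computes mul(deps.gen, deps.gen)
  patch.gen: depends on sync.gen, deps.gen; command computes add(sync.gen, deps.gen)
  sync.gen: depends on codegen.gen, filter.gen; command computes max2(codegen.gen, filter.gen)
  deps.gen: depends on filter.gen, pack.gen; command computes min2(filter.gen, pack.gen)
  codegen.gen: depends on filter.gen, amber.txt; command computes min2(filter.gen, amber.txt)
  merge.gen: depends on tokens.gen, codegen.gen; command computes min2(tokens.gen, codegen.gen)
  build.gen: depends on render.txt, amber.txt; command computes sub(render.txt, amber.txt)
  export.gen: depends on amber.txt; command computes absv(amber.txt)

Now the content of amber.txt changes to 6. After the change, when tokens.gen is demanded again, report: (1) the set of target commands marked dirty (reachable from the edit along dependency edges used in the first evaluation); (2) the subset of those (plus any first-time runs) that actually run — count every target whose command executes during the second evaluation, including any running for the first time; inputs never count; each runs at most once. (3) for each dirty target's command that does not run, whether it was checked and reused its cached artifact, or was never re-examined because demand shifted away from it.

The edit dirties: deps.gen, filter.gen, pack.gen, tokens.gen.
3 target commands run: deps.gen, filter.gen, pack.gen.
Cache hits after checking: tokens.gen.
Note where the cutoff bites: tokens.gen is checked, finds nothing changed, and keeps its cache.

First demand of the output computes:
  filter.gen = max2(7, 2) = 7
  pack.gen = sub(7, 7) = 0
  deps.gen = min2(7, 0) = 0
  tokens.gen = mul(0, 0) = 0

After the edit, cleaning proceeds:
  filter.gen: a read changed (amber.txt 7->6) — executes, giving 6.
  pack.gen: a read changed (amber.txt 7->6; filter.gen 7->6) — executes, giving 0 — identical to its old value.
  deps.gen: a read changed (filter.gen 7->6) — executes, giving 0 — identical to its old value.
  tokens.gen: dirty, but its reads are unchanged (deps.gen unchanged, deps.gen unchanged); cached 0 stands.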